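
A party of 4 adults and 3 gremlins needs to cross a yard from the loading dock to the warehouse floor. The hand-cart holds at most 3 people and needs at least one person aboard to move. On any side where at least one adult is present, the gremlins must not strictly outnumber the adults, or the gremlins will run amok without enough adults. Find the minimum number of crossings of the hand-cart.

5

Counting alone: each trip to the warehouse floor takes at most 3 across and each return brings at least 1 back, so after t trips out (and t−1 returns) at most 3t − (t−1) of the 7 are across; that first reaches 7 at t = 3, so at least 5 crossings are needed.
The plan below uses exactly 5 crossings, so it is optimal:
1. 3 gremlins → the warehouse floor.  (the loading dock: 4A 0G; the warehouse floor: 0A 3G)
2. 1 gremlin ← the loading dock.  (the loading dock: 4A 1G; the warehouse floor: 0A 2G)
3. 3 adults → the warehouse floor.  (the loading dock: 1A 1G; the warehouse floor: 3A 2G)
4. 1 adult ← the loading dock.  (the loading dock: 2A 1G; the warehouse floor: 2A 2G)
5. 2 adults and 1 gremlin → the warehouse floor.  (the loading dock: 0A 0G; the warehouse floor: 4A 3G)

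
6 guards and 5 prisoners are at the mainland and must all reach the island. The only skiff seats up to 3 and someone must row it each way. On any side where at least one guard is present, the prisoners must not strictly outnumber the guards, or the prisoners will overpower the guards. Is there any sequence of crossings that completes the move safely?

1. 3 prisoners → the island.  (the mainland: 6G 2P; the island: 0G 3P)
2. 1 prisoner ← the mainland.  (the mainland: 6G 3P; the island: 0G 2P)
3. 3 guards → the island.  (the mainland: 3G 3P; the island: 3G 2P)
4. 1 guard ← the mainland.  (the mainland: 4G 3P; the island: 2G 2P)
5. 2 guards and 1 prisoner → the island.  (the mainland: 2G 2P; the island: 4G 3P)
6. 1 guard ← the mainland.  (the mainland: 3G 2P; the island: 3G 3P)
7. 2 guards and 1 prisoner → the island.  (the mainland: 1G 1P; the island: 5G 4P)
8. 1 guard ← the mainland.  (the mainland: 2G 1P; the island: 4G 4P)
9. 2 guards and 1 prisoner → the island.  (the mainland: 0G 0P; the island: 6G 5P)

Yes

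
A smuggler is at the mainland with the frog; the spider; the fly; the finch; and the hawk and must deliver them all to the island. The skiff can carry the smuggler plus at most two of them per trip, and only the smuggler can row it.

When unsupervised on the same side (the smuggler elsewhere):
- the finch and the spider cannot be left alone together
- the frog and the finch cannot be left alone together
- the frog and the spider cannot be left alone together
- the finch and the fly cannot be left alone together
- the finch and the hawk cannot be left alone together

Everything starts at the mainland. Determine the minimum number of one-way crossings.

7

Counting alone: the smuggler can take at most 2 across per trip to the island, so moving all 5 needs at least 3 loaded trips out, with a return between consecutive ones — at least 5 crossings.
The safety rule pushes this higher. Following every safe sequence of crossings, the most of the 5 that can be at the island as the skiff arrives there on crossing 5 is 4 — never all 5.
So no plan with fewer than 7 crossings exists, and this one achieves 7:
1. Smuggler goes to the island with the finch and the frog.  [the mainland: the fly, the hawk, the spider | the island: the finch, the frog]
2. Smuggler goes back to the mainland with the frog.  [the mainland: the fly, the frog, the hawk, the spider | the island: the finch]
3. Smuggler goes to the island with the fly and the frog.  [the mainland: the hawk, the spider | the island: the finch, the fly, the frog]
4. Smuggler goes back to the mainland with the finch.  [the mainland: the finch, the hawk, the spider | the island: the fly, the frog]
5. Smuggler goes to the island with the hawk and the spider.  [the mainland: the finch | the island: the fly, the frog, the hawk, the spider]
6. Smuggler goes back to the mainland with the frog.  [the mainland: the finch, the frog | the island: the fly, the hawk, the spider]
7. Smuggler goes to the island with the finch and the frog.  [the mainland: — | the island: the finch, the fly, the frog, the hawk, the spider]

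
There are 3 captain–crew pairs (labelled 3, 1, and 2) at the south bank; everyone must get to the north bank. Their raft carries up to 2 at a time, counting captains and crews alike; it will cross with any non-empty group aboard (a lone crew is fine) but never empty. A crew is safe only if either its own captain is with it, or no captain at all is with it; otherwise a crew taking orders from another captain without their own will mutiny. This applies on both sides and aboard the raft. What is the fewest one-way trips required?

11

Counting alone: each trip to the north bank takes at most 2 across and each return brings at least 1 back, so after t trips out (and t−1 returns) at most 2t − (t−1) of the 6 are across; that first reaches 6 at t = 5, so at least 9 crossings are needed.
The safety rule pushes this higher. Following every safe sequence of crossings, the most of the 6 that can be at the north bank as the raft arrives there on crossing 9 is 5 — never all 6.
So no plan with fewer than 11 crossings exists, and this one achieves 11:
1. captain 3 and crew 3 cross → the north bank.
2. captain 3 crosses ← the south bank.
3. crew 1 and crew 2 cross → the north bank.
4. crew 3 crosses ← the south bank.
5. captain 1 and captain 2 cross → the north bank.
6. captain 1 and crew 1 cross ← the south bank.
7. captain 1 and captain 3 cross → the north bank.
8. crew 2 crosses ← the south bank.
9. crew 1 and crew 3 cross → the north bank.
10. captain 2 crosses ← the south bank.
11. captain 2 and crew 2 cross → the north bank.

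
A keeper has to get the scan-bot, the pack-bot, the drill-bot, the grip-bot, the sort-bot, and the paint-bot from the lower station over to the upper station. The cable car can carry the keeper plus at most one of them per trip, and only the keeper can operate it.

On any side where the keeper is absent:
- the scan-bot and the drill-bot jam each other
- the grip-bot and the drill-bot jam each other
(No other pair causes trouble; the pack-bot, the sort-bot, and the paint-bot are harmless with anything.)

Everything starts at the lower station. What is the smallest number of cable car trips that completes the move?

13

Counting alone: the keeper can take at most 1 across per trip to the upper station, so moving all 6 needs at least 6 loaded trips out, with a return between consecutive ones — at least 11 crossings.
The safety rule pushes this higher. Following every safe sequence of crossings, the most of the 6 that can be at the upper station as the cable car arrives there on crossing 11 is 5 — never all 6.
So no plan with fewer than 13 crossings exists, and this one achieves 13:
1. Keeper goes to the upper station with the drill-bot.
2. Keeper goes back to the lower station alone.
3. Keeper goes to the upper station with the scan-bot.
4. Keeper goes back to the lower station with the drill-bot.
5. Keeper goes to the upper station with the grip-bot.
6. Keeper goes back to the lower station alone.
7. Keeper goes to the upper station with the pack-bot.
8. Keeper goes back to the lower station alone.
9. Keeper goes to the upper station with the sort-bot.
10. Keeper goes back to the lower station alone.
11. Keeper goes to the upper station with the paint-bot.
12. Keeper goes back to the lower station alone.
13. Keeper goes to the upper station with the drill-bot.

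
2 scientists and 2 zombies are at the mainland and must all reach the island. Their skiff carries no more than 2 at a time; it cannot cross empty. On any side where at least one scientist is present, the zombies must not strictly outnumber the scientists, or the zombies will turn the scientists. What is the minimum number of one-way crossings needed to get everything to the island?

Counting alone: each trip to the island takes at most 2 across and each return brings at least 1 back, so after t trips out (and t−1 returns) at most 2t − (t−1) of the 4 are across; that first reaches 4 at t = 3, so at least 5 crossings are needed.
The plan below uses exactly 5 crossings, so it is optimal:
1. 2 zombies → the island.  (the mainland: 2S 0Z; the island: 0S 2Z)
2. 1 zombie ← the mainland.  (the mainland: 2S 1Z; the island: 0S 1Z)
3. 2 scientists → the island.  (the mainland: 0S 1Z; the island: 2S 1Z)
4. 1 zombie ← the mainland.  (the mainland: 0S 2Z; the island: 2S 0Z)
5. 2 zombies → the island.  (the mainland: 0S 0Z; the island: 2S 2Z)

5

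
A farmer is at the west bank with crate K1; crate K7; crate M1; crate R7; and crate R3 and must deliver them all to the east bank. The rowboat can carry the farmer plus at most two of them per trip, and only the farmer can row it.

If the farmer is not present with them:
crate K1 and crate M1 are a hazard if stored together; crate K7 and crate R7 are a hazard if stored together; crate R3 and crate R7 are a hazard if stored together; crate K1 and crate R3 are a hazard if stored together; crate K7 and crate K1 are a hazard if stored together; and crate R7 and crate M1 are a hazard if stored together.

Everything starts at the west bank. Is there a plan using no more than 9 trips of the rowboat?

Yes — this plan uses 7 crossings (≤ 9):
1. Farmer goes to the east bank with crate K1 and crate R7.  [the west bank: crate K7, crate M1, crate R3 | the east bank: crate K1, crate R7]
2. Farmer goes back to the west bank alone.  [the west bank: crate K7, crate M1, crate R3 | the east bank: crate K1, crate R7]
3. Farmer goes to the east bank with crate K7.  [the west bank: crate M1, crate R3 | the east bank: crate K1, crate K7, crate R7]
4. Farmer goes back to the west bank with crate K1 and crate R7.  [the west bank: crate K1, crate M1, crate R3, crate R7 | the east bank: crate K7]
5. Farmer goes to the east bank with crate M1 and crate R3.  [the west bank: crate K1, crate R7 | the east bank: crate K7, crate M1, crate R3]
6. Farmer goes back to the west bank alone.  [the west bank: crate K1, crate R7 | the east bank: crate K7, crate M1, crate R3]
7. Farmer goes to the east bank with crate K1 and crate R7.  [the west bank: — | the east bank: crate K1, crate K7, crate M1, crate R3, crate R7]

Yes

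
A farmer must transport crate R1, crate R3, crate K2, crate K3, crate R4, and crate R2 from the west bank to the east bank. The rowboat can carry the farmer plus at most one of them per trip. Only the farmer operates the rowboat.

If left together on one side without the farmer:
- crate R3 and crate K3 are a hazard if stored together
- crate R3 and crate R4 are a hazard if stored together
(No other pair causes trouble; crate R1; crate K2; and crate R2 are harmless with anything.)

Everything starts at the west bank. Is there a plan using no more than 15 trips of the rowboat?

Yes

Yes — this plan uses 13 crossings (≤ 15):
1. Farmer goes to the east bank with crate R3.
2. Farmer goes back to the west bank alone.
3. Farmer goes to the east bank with crate R1.
4. Farmer goes back to the west bank alone.
5. Farmer goes to the east bank with crate K2.
6. Farmer goes back to the west bank alone.
7. Farmer goes to the east bank with crate K3.
8. Farmer goes back to the west bank with crate R3.
9. Farmer goes to the east bank with crate R4.
10. Farmer goes back to the west bank alone.
11. Farmer goes to the east bank with crate R2.
12. Farmer goes back to the west bank alone.
13. Farmer goes to the east bank with crate R3.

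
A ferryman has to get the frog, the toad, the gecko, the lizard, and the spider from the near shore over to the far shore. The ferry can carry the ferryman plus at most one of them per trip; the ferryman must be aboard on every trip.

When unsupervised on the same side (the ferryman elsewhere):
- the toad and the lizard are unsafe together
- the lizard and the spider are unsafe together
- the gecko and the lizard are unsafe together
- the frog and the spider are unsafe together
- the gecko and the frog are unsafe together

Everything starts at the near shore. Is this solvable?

Whatever the first load, the items left behind include a forbidden pair without the ferryman. No opening move is safe, so no plan exists.

No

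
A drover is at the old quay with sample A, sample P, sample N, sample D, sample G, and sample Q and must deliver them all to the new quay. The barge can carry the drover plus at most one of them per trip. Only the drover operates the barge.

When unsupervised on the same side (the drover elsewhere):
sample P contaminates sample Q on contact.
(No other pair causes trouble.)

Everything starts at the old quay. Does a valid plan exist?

1. Drover goes to the new quay with sample P.  [the old quay: sample A, sample D, sample G, sample N, sample Q | the new quay: sample P]
2. Drover goes back to the old quay alone.  [the old quay: sample A, sample D, sample G, sample N, sample Q | the new quay: sample P]
3. Drover goes to the new quay with sample A.  [the old quay: sample D, sample G, sample N, sample Q | the new quay: sample A, sample P]
4. Drover goes back to the old quay alone.  [the old quay: sample D, sample G, sample N, sample Q | the new quay: sample A, sample P]
5. Drover goes to the new quay with sample N.  [the old quay: sample D, sample G, sample Q | the new quay: sample A, sample N, sample P]
6. Drover goes back to the old quay alone.  [the old quay: sample D, sample G, sample Q | the new quay: sample A, sample N, sample P]
7. Drover goes to the new quay with sample D.  [the old quay: sample G, sample Q | the new quay: sample A, sample D, sample N, sample P]
8. Drover goes back to the old quay alone.  [the old quay: sample G, sample Q | the new quay: sample A, sample D, sample N, sample P]
9. Drover goes to the new quay with sample G.  [the old quay: sample Q | the new quay: sample A, sample D, sample G, sample N, sample P]
10. Drover goes back to the old quay alone.  [the old quay: sample Q | the new quay: sample A, sample D, sample G, sample N, sample P]
11. Drover goes to the new quay with sample Q.  [the old quay: — | the new quay: sample A, sample D, sample G, sample N, sample P, sample Q]

Yes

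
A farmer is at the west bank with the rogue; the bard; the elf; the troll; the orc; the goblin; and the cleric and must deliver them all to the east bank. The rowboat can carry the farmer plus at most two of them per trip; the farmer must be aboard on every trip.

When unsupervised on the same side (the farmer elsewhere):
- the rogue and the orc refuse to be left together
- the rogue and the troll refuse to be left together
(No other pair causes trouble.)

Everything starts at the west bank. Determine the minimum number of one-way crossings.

7

Counting alone: the farmer can take at most 2 across per trip to the east bank, so moving all 7 needs at least 4 loaded trips out, with a return between consecutive ones — at least 7 crossings.
The plan below uses exactly 7 crossings, so it is optimal:
1. Farmer goes to the east bank with the rogue.
2. Farmer goes back to the west bank alone.
3. Farmer goes to the east bank with the bard and the elf.
4. Farmer goes back to the west bank alone.
5. Farmer goes to the east bank with the cleric and the goblin.
6. Farmer goes back to the west bank alone.
7. Farmer goes to the east bank with the orc and the troll.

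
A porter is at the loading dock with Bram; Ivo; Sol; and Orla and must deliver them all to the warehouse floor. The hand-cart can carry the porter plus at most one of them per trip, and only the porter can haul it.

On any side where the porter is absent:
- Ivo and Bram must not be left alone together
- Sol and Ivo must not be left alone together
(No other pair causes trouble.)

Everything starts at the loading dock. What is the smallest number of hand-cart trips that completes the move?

9

Counting alone: the porter can take at most 1 across per trip to the warehouse floor, so moving all 4 needs at least 4 loaded trips out, with a return between consecutive ones — at least 7 crossings.
The safety rule pushes this higher. Following every safe sequence of crossings, the most of the 4 that can be at the warehouse floor as the hand-cart arrives there on crossing 7 is 3 — never all 4.
So no plan with fewer than 9 crossings exists, and this one achieves 9:
1. Porter goes to the warehouse floor with Ivo.  [the loading dock: Bram, Orla, Sol | the warehouse floor: Ivo]
2. Porter goes back to the loading dock alone.  [the loading dock: Bram, Orla, Sol | the warehouse floor: Ivo]
3. Porter goes to the warehouse floor with Bram.  [the loading dock: Orla, Sol | the warehouse floor: Bram, Ivo]
4. Porter goes back to the loading dock with Ivo.  [the loading dock: Ivo, Orla, Sol | the warehouse floor: Bram]
5. Porter goes to the warehouse floor with Sol.  [the loading dock: Ivo, Orla | the warehouse floor: Bram, Sol]
6. Porter goes back to the loading dock alone.  [the loading dock: Ivo, Orla | the warehouse floor: Bram, Sol]
7. Porter goes to the warehouse floor with Orla.  [the loading dock: Ivo | the warehouse floor: Bram, Orla, Sol]
8. Porter goes back to the loading dock alone.  [the loading dock: Ivo | the warehouse floor: Bram, Orla, Sol]
9. Porter goes to the warehouse floor with Ivo.  [the loading dock: — | the warehouse floor: Bram, Ivo, Orla, Sol]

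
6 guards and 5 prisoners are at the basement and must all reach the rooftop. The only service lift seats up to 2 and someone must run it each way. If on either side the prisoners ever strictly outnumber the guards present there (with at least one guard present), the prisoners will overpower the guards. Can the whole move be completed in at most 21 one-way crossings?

Yes — this plan uses 19 crossings (≤ 21):
1. 2 prisoners → the rooftop.  (the basement: 6G 3P; the rooftop: 0G 2P)
2. 1 prisoner ← the basement.  (the basement: 6G 4P; the rooftop: 0G 1P)
3. 2 prisoners → the rooftop.  (the basement: 6G 2P; the rooftop: 0G 3P)
4. 1 prisoner ← the basement.  (the basement: 6G 3P; the rooftop: 0G 2P)
5. 2 guards → the rooftop.  (the basement: 4G 3P; the rooftop: 2G 2P)
6. 1 prisoner ← the basement.  (the basement: 4G 4P; the rooftop: 2G 1P)
7. 1 guard and 1 prisoner → the rooftop.  (the basement: 3G 3P; the rooftop: 3G 2P)
8. 1 guard ← the basement.  (the basement: 4G 3P; the rooftop: 2G 2P)
9. 1 guard and 1 prisoner → the rooftop.  (the basement: 3G 2P; the rooftop: 3G 3P)
10. 1 prisoner ← the basement.  (the basement: 3G 3P; the rooftop: 3G 2P)
11. 1 guard and 1 prisoner → the rooftop.  (the basement: 2G 2P; the rooftop: 4G 3P)
12. 1 guard ← the basement.  (the basement: 3G 2P; the rooftop: 3G 3P)
13. 1 guard and 1 prisoner → the rooftop.  (the basement: 2G 1P; the rooftop: 4G 4P)
14. 1 prisoner ← the basement.  (the basement: 2G 2P; the rooftop: 4G 3P)
15. 1 guard and 1 prisoner → the rooftop.  (the basement: 1G 1P; the rooftop: 5G 4P)
16. 1 guard ← the basement.  (the basement: 2G 1P; the rooftop: 4G 4P)
17. 1 guard and 1 prisoner → the rooftop.  (the basement: 1G 0P; the rooftop: 5G 5P)
18. 1 prisoner ← the basement.  (the basement: 1G 1P; the rooftop: 5G 4P)
19. 1 guard and 1 prisoner → the rooftop.  (the basement: 0G 0P; the rooftop: 6G 5P)

Yes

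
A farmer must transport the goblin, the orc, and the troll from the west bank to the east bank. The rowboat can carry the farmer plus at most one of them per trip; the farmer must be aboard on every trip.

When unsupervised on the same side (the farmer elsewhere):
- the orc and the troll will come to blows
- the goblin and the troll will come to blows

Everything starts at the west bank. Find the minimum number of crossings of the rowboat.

Counting alone: the farmer can take at most 1 across per trip to the east bank, so moving all 3 needs at least 3 loaded trips out, with a return between consecutive ones — at least 5 crossings.
The safety rule pushes this higher. Following every safe sequence of crossings, the most of the 3 that can be at the east bank as the rowboat arrives there on crossing 5 is 2 — never all 3.
So no plan with fewer than 7 crossings exists, and this one achieves 7:
1. Farmer goes to the east bank with the troll.  [the west bank: the goblin, the orc | the east bank: the troll]
2. Farmer goes back to the west bank alone.  [the west bank: the goblin, the orc | the east bank: the troll]
3. Farmer goes to the east bank with the goblin.  [the west bank: the orc | the east bank: the goblin, the troll]
4. Farmer goes back to the west bank with the troll.  [the west bank: the orc, the troll | the east bank: the goblin]
5. Farmer goes to the east bank with the orc.  [the west bank: the troll | the east bank: the goblin, the orc]
6. Farmer goes back to the west bank alone.  [the west bank: the troll | the east bank: the goblin, the orc]
7. Farmer goes to the east bank with the troll.  [the west bank: — | the east bank: the goblin, the orc, the troll]

7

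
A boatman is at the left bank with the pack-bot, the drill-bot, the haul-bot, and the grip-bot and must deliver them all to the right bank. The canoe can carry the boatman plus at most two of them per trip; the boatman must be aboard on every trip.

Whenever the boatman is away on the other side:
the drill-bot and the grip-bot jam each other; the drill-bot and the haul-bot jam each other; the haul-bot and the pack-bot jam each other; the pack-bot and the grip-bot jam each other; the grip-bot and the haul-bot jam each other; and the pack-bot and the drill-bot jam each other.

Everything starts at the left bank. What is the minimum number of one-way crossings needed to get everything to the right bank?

impossible

Whatever the first load, the items left behind include a forbidden pair without the boatman. No opening move is safe, so no plan exists.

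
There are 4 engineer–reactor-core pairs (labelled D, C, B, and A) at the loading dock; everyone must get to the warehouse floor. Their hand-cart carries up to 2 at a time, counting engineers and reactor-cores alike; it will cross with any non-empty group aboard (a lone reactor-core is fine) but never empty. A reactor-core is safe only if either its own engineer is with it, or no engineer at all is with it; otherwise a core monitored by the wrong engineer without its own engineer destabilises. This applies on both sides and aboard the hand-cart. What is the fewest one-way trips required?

Following every safe sequence of crossings from the start, the most of the 8 that can be at the warehouse floor as the hand-cart arrives there on crossings 1, 3, 5 is 2, 3, 4 respectively; the best ever achieved is 4 of 8.
From crossing 7 on, no configuration arises that was not already reachable earlier: only 44 distinct safe configurations (who is on which side, and where the hand-cart is) can ever be reached, none of them has everyone across, and every continuation just revisits them. So no valid plan exists.

impossible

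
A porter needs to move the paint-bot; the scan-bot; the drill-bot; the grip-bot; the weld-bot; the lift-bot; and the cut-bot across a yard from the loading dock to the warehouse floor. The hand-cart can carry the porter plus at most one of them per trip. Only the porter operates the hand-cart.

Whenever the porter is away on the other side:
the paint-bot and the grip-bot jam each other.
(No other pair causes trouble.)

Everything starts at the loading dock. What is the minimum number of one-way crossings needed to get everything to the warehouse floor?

Counting alone: the porter can take at most 1 across per trip to the warehouse floor, so moving all 7 needs at least 7 loaded trips out, with a return between consecutive ones — at least 13 crossings.
The plan below uses exactly 13 crossings, so it is optimal:
1. Porter goes to the warehouse floor with the paint-bot.  [the loading dock: the cut-bot, the drill-bot, the grip-bot, the lift-bot, the scan-bot, the weld-bot | the warehouse floor: the paint-bot]
2. Porter goes back to the loading dock alone.  [the loading dock: the cut-bot, the drill-bot, the grip-bot, the lift-bot, the scan-bot, the weld-bot | the warehouse floor: the paint-bot]
3. Porter goes to the warehouse floor with the scan-bot.  [the loading dock: the cut-bot, the drill-bot, the grip-bot, the lift-bot, the weld-bot | the warehouse floor: the paint-bot, the scan-bot]
4. Porter goes back to the loading dock alone.  [the loading dock: the cut-bot, the drill-bot, the grip-bot, the lift-bot, the weld-bot | the warehouse floor: the paint-bot, the scan-bot]
5. Porter goes to the warehouse floor with the drill-bot.  [the loading dock: the cut-bot, the grip-bot, the lift-bot, the weld-bot | the warehouse floor: the drill-bot, the paint-bot, the scan-bot]
6. Porter goes back to the loading dock alone.  [the loading dock: the cut-bot, the grip-bot, the lift-bot, the weld-bot | the warehouse floor: the drill-bot, the paint-bot, the scan-bot]
7. Porter goes to the warehouse floor with the weld-bot.  [the loading dock: the cut-bot, the grip-bot, the lift-bot | the warehouse floor: the drill-bot, the paint-bot, the scan-bot, the weld-bot]
8. Porter goes back to the loading dock alone.  [the loading dock: the cut-bot, the grip-bot, the lift-bot | the warehouse floor: the drill-bot, the paint-bot, the scan-bot, the weld-bot]
9. Porter goes to the warehouse floor with the lift-bot.  [the loading dock: the cut-bot, the grip-bot | the warehouse floor: the drill-bot, the lift-bot, the paint-bot, the scan-bot, the weld-bot]
10. Porter goes back to the loading dock alone.  [the loading dock: the cut-bot, the grip-bot | the warehouse floor: the drill-bot, the lift-bot, the paint-bot, the scan-bot, the weld-bot]
11. Porter goes to the warehouse floor with the cut-bot.  [the loading dock: the grip-bot | the warehouse floor: the cut-bot, the drill-bot, the lift-bot, the paint-bot, the scan-bot, the weld-bot]
12. Porter goes back to the loading dock alone.  [the loading dock: the grip-bot | the warehouse floor: the cut-bot, the drill-bot, the lift-bot, the paint-bot, the scan-bot, the weld-bot]
13. Porter goes to the warehouse floor with the grip-bot.  [the loading dock: — | the warehouse floor: the cut-bot, the drill-bot, the grip-bot, the lift-bot, the paint-bot, the scan-bot, the weld-bot]

13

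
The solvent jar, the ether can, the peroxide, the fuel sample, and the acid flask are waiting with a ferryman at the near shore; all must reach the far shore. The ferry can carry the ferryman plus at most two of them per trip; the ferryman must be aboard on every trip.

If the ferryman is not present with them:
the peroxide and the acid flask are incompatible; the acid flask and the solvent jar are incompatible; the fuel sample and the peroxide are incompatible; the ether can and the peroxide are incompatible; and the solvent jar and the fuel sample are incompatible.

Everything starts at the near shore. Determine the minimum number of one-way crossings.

7

Counting alone: the ferryman can take at most 2 across per trip to the far shore, so moving all 5 needs at least 3 loaded trips out, with a return between consecutive ones — at least 5 crossings.
The safety rule pushes this higher. Following every safe sequence of crossings, the most of the 5 that can be at the far shore as the ferry arrives there on crossing 5 is 4 — never all 5.
So no plan with fewer than 7 crossings exists, and this one achieves 7:
1. Ferryman goes to the far shore with the peroxide and the solvent jar.  [the near shore: the acid flask, the ether can, the fuel sample | the far shore: the peroxide, the solvent jar]
2. Ferryman goes back to the near shore alone.  [the near shore: the acid flask, the ether can, the fuel sample | the far shore: the peroxide, the solvent jar]
3. Ferryman goes to the far shore with the ether can.  [the near shore: the acid flask, the fuel sample | the far shore: the ether can, the peroxide, the solvent jar]
4. Ferryman goes back to the near shore with the peroxide.  [the near shore: the acid flask, the fuel sample, the peroxide | the far shore: the ether can, the solvent jar]
5. Ferryman goes to the far shore with the acid flask and the fuel sample.  [the near shore: the peroxide | the far shore: the acid flask, the ether can, the fuel sample, the solvent jar]
6. Ferryman goes back to the near shore with the solvent jar.  [the near shore: the peroxide, the solvent jar | the far shore: the acid flask, the ether can, the fuel sample]
7. Ferryman goes to the far shore with the peroxide and the solvent jar.  [the near shore: — | the far shore: the acid flask, the ether can, the fuel sample, the peroxide, the solvent jar]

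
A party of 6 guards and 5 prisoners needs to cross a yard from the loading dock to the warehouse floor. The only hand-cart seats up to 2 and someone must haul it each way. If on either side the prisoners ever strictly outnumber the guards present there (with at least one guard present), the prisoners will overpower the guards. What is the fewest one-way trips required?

Counting alone: each trip to the warehouse floor takes at most 2 across and each return brings at least 1 back, so after t trips out (and t−1 returns) at most 2t − (t−1) of the 11 are across; that first reaches 11 at t = 10, so at least 19 crossings are needed.
The plan below uses exactly 19 crossings, so it is optimal:
1. 2 prisoners → the warehouse floor.  (the loading dock: 6G 3P; the warehouse floor: 0G 2P)
2. 1 prisoner ← the loading dock.  (the loading dock: 6G 4P; the warehouse floor: 0G 1P)
3. 2 prisoners → the warehouse floor.  (the loading dock: 6G 2P; the warehouse floor: 0G 3P)
4. 1 prisoner ← the loading dock.  (the loading dock: 6G 3P; the warehouse floor: 0G 2P)
5. 2 guards → the warehouse floor.  (the loading dock: 4G 3P; the warehouse floor: 2G 2P)
6. 1 prisoner ← the loading dock.  (the loading dock: 4G 4P; the warehouse floor: 2G 1P)
7. 1 guard and 1 prisoner → the warehouse floor.  (the loading dock: 3G 3P; the warehouse floor: 3G 2P)
8. 1 guard ← the loading dock.  (the loading dock: 4G 3P; the warehouse floor: 2G 2P)
9. 1 guard and 1 prisoner → the warehouse floor.  (the loading dock: 3G 2P; the warehouse floor: 3G 3P)
10. 1 prisoner ← the loading dock.  (the loading dock: 3G 3P; the warehouse floor: 3G 2P)
11. 1 guard and 1 prisoner → the warehouse floor.  (the loading dock: 2G 2P; the warehouse floor: 4G 3P)
12. 1 guard ← the loading dock.  (the loading dock: 3G 2P; the warehouse floor: 3G 3P)
13. 1 guard and 1 prisoner → the warehouse floor.  (the loading dock: 2G 1P; the warehouse floor: 4G 4P)
14. 1 prisoner ← the loading dock.  (the loading dock: 2G 2P; the warehouse floor: 4G 3P)
15. 1 guard and 1 prisoner → the warehouse floor.  (the loading dock: 1G 1P; the warehouse floor: 5G 4P)
16. 1 guard ← the loading dock.  (the loading dock: 2G 1P; the warehouse floor: 4G 4P)
17. 1 guard and 1 prisoner → the warehouse floor.  (the loading dock: 1G 0P; the warehouse floor: 5G 5P)
18. 1 prisoner ← the loading dock.  (the loading dock: 1G 1P; the warehouse floor: 5G 4P)
19. 1 guard and 1 prisoner → the warehouse floor.  (the loading dock: 0G 0P; the warehouse floor: 6G 5P)

19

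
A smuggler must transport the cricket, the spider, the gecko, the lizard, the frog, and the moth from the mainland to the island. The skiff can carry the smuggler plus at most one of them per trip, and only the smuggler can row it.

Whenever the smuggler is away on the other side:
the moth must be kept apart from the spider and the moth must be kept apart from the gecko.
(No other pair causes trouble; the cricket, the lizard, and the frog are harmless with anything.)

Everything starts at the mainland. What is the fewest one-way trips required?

13

Counting alone: the smuggler can take at most 1 across per trip to the island, so moving all 6 needs at least 6 loaded trips out, with a return between consecutive ones — at least 11 crossings.
The safety rule pushes this higher. Following every safe sequence of crossings, the most of the 6 that can be at the island as the skiff arrives there on crossing 11 is 5 — never all 6.
So no plan with fewer than 13 crossings exists, and this one achieves 13:
1. Smuggler goes to the island with the moth.
2. Smuggler goes back to the mainland alone.
3. Smuggler goes to the island with the cricket.
4. Smuggler goes back to the mainland alone.
5. Smuggler goes to the island with the spider.
6. Smuggler goes back to the mainland with the moth.
7. Smuggler goes to the island with the gecko.
8. Smuggler goes back to the mainland alone.
9. Smuggler goes to the island with the lizard.
10. Smuggler goes back to the mainland alone.
11. Smuggler goes to the island with the frog.
12. Smuggler goes back to the mainland alone.
13. Smuggler goes to the island with the moth.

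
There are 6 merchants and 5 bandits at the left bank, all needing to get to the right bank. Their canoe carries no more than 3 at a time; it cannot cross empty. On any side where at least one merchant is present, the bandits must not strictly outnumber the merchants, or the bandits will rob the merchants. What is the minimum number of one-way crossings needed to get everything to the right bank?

Counting alone: each trip to the right bank takes at most 3 across and each return brings at least 1 back, so after t trips out (and t−1 returns) at most 3t − (t−1) of the 11 are across; that first reaches 11 at t = 5, so at least 9 crossings are needed.
The plan below uses exactly 9 crossings, so it is optimal:
1. 3 bandits → the right bank.  (the left bank: 6M 2B; the right bank: 0M 3B)
2. 1 bandit ← the left bank.  (the left bank: 6M 3B; the right bank: 0M 2B)
3. 3 merchants → the right bank.  (the left bank: 3M 3B; the right bank: 3M 2B)
4. 1 merchant ← the left bank.  (the left bank: 4M 3B; the right bank: 2M 2B)
5. 2 merchants and 1 bandit → the right bank.  (the left bank: 2M 2B; the right bank: 4M 3B)
6. 1 merchant ← the left bank.  (the left bank: 3M 2B; the right bank: 3M 3B)
7. 2 merchants and 1 bandit → the right bank.  (the left bank: 1M 1B; the right bank: 5M 4B)
8. 1 merchant ← the left bank.  (the left bank: 2M 1B; the right bank: 4M 4B)
9. 2 merchants and 1 bandit → the right bank.  (the left bank: 0M 0B; the right bank: 6M 5B)

9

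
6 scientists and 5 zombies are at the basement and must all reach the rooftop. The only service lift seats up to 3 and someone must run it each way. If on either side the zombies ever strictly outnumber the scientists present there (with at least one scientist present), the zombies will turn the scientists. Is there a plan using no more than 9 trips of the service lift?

Yes

Yes — this plan uses 9 crossings (≤ 9):
1. 3 zombies → the rooftop.  (the basement: 6S 2Z; the rooftop: 0S 3Z)
2. 1 zombie ← the basement.  (the basement: 6S 3Z; the rooftop: 0S 2Z)
3. 3 scientists → the rooftop.  (the basement: 3S 3Z; the rooftop: 3S 2Z)
4. 1 scientist ← the basement.  (the basement: 4S 3Z; the rooftop: 2S 2Z)
5. 2 scientists and 1 zombie → the rooftop.  (the basement: 2S 2Z; the rooftop: 4S 3Z)
6. 1 scientist ← the basement.  (the basement: 3S 2Z; the rooftop: 3S 3Z)
7. 2 scientists and 1 zombie → the rooftop.  (the basement: 1S 1Z; the rooftop: 5S 4Z)
8. 1 scientist ← the basement.  (the basement: 2S 1Z; the rooftop: 4S 4Z)
9. 2 scientists and 1 zombie → the rooftop.  (the basement: 0S 0Z; the rooftop: 6S 5Z)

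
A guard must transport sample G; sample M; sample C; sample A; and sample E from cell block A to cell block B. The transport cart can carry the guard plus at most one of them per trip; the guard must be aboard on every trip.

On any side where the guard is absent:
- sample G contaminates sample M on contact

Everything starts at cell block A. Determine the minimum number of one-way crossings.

Counting alone: the guard can take at most 1 across per trip to cell block B, so moving all 5 needs at least 5 loaded trips out, with a return between consecutive ones — at least 9 crossings.
The plan below uses exactly 9 crossings, so it is optimal:
1. Guard goes to cell block B with sample G.  [cell block A: sample A, sample C, sample E, sample M | cell block B: sample G]
2. Guard goes back to cell block A alone.  [cell block A: sample A, sample C, sample E, sample M | cell block B: sample G]
3. Guard goes to cell block B with sample C.  [cell block A: sample A, sample E, sample M | cell block B: sample C, sample G]
4. Guard goes back to cell block A alone.  [cell block A: sample A, sample E, sample M | cell block B: sample C, sample G]
5. Guard goes to cell block B with sample A.  [cell block A: sample E, sample M | cell block B: sample A, sample C, sample G]
6. Guard goes back to cell block A alone.  [cell block A: sample E, sample M | cell block B: sample A, sample C, sample G]
7. Guard goes to cell block B with sample E.  [cell block A: sample M | cell block B: sample A, sample C, sample E, sample G]
8. Guard goes back to cell block A alone.  [cell block A: sample M | cell block B: sample A, sample C, sample E, sample G]
9. Guard goes to cell block B with sample M.  [cell block A: — | cell block B: sample A, sample C, sample E, sample G, sample M]

9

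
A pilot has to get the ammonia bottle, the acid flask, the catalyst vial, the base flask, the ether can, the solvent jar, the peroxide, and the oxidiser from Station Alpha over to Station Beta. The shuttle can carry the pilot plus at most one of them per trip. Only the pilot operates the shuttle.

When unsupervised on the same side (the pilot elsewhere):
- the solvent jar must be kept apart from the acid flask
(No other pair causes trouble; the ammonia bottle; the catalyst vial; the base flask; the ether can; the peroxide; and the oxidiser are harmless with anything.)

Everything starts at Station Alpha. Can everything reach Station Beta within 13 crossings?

No

Counting alone: the pilot can take at most 1 across per trip to Station Beta, so moving all 8 needs at least 8 loaded trips out, with a return between consecutive ones — at least 15 crossings.
Since 13 < 15, 13 crossings cannot be enough. (The shortest complete plan in fact takes 15:)
1. Pilot goes to Station Beta with the acid flask.
2. Pilot goes back to Station Alpha alone.
3. Pilot goes to Station Beta with the ammonia bottle.
4. Pilot goes back to Station Alpha alone.
5. Pilot goes to Station Beta with the catalyst vial.
6. Pilot goes back to Station Alpha alone.
7. Pilot goes to Station Beta with the base flask.
8. Pilot goes back to Station Alpha alone.
9. Pilot goes to Station Beta with the ether can.
10. Pilot goes back to Station Alpha alone.
11. Pilot goes to Station Beta with the peroxide.
12. Pilot goes back to Station Alpha alone.
13. Pilot goes to Station Beta with the oxidiser.
14. Pilot goes back to Station Alpha alone.
15. Pilot goes to Station Beta with the solvent jar.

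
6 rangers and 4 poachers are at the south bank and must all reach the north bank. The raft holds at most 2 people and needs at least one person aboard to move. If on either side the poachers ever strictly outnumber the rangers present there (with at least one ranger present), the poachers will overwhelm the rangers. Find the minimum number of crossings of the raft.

Counting alone: each trip to the north bank takes at most 2 across and each return brings at least 1 back, so after t trips out (and t−1 returns) at most 2t − (t−1) of the 10 are across; that first reaches 10 at t = 9, so at least 17 crossings are needed.
The plan below uses exactly 17 crossings, so it is optimal:
1. 2 poachers → the north bank.  (the south bank: 6R 2P; the north bank: 0R 2P)
2. 1 poacher ← the south bank.  (the south bank: 6R 3P; the north bank: 0R 1P)
3. 2 poachers → the north bank.  (the south bank: 6R 1P; the north bank: 0R 3P)
4. 1 poacher ← the south bank.  (the south bank: 6R 2P; the north bank: 0R 2P)
5. 2 rangers → the north bank.  (the south bank: 4R 2P; the north bank: 2R 2P)
6. 1 poacher ← the south bank.  (the south bank: 4R 3P; the north bank: 2R 1P)
7. 1 ranger and 1 poacher → the north bank.  (the south bank: 3R 2P; the north bank: 3R 2P)
8. 1 poacher ← the south bank.  (the south bank: 3R 3P; the north bank: 3R 1P)
9. 2 poachers → the north bank.  (the south bank: 3R 1P; the north bank: 3R 3P)
10. 1 poacher ← the south bank.  (the south bank: 3R 2P; the north bank: 3R 2P)
11. 1 ranger and 1 poacher → the north bank.  (the south bank: 2R 1P; the north bank: 4R 3P)
12. 1 poacher ← the south bank.  (the south bank: 2R 2P; the north bank: 4R 2P)
13. 2 poachers → the north bank.  (the south bank: 2R 0P; the north bank: 4R 4P)
14. 1 poacher ← the south bank.  (the south bank: 2R 1P; the north bank: 4R 3P)
15. 1 ranger and 1 poacher → the north bank.  (the south bank: 1R 0P; the north bank: 5R 4P)
16. 1 poacher ← the south bank.  (the south bank: 1R 1P; the north bank: 5R 3P)
17. 1 ranger and 1 poacher → the north bank.  (the south bank: 0R 0P; the north bank: 6R 4P)

17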